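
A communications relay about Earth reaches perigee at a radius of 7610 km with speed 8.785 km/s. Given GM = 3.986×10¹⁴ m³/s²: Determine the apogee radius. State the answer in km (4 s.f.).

r_p = 7.610×10⁶ m.
Specific energy ε = v²/2 − μ/r = -1.379×10⁷ J/kg, so a = −μ/(2ε) = 1.445×10⁷ m.
The apsides satisfy r_p + r_a = 2a, so the apogee radius is 2a − r_p = 2.129×10⁷ m = 21294 km.

apogee radius ≈ 21290 km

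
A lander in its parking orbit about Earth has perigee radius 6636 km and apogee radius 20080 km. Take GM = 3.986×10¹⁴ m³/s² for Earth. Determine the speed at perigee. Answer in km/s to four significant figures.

Semi-major axis a = (r_p + r_a)/2 = 13358 km = 1.336×10⁷ m.
Vis-viva: v² = μ(2/r − 1/a) = 3.986×10¹⁴ × (3.014×10⁻⁷ − 7.486×10⁻⁸) = 9.029×10⁷ m²/s².
v = 9502 m/s = 9.502 km/s.

v ≈ 9.502 km/s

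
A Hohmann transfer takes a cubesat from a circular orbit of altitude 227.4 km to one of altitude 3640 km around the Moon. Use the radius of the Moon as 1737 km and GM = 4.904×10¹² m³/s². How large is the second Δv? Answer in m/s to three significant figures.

r₁ = 1737 + 227.4 = 1964.4 km = 1.9644×10⁶ m.
r₂ = 1737 + 3640 = 5377.0 km = 5.3770×10⁶ m.
Transfer ellipse a_t = (r₁ + r₂)/2 = 3.671×10⁶ m.
At r₁: circular v_c1 = √(μ/r₁) = 1580 m/s; transfer-perilune v_p = √[μ(2/r₁ − 1/a_t)] = 1912 m/s.
At r₂: circular v_c2 = √(μ/r₂) = 955.0 m/s; transfer-apolune v_a = √[μ(2/r₂ − 1/a_t)] = 698.6 m/s.
Δv₂ = v_c2 − v_a = 256.4 m/s.

Δv ≈ 256 m/s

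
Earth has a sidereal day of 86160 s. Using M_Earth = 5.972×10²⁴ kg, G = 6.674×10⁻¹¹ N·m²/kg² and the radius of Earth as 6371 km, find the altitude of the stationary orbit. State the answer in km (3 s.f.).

h_sync ≈ 35800 km

μ = GM = 6.674×10⁻¹¹ × 5.972×10²⁴ = 3.986×10¹⁴ m³/s².
A synchronous orbit has period T, so by Kepler's third law a = (μT²/4π²)^(1/3).
μT²/4π² = 3.986×10¹⁴ × (8.616×10⁴)² / 39.48 = 7.495×10²² m³.
a = 4.216×10⁷ m = 42162 km.
Altitude h = a − R = 42162 − 6371 = 35791 km.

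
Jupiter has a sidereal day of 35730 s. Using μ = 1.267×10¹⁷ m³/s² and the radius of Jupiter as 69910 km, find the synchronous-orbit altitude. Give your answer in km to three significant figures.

h_sync ≈ 90100 km

A synchronous orbit has period T, so by Kepler's third law a = (μT²/4π²)^(1/3).
μT²/4π² = 1.267×10¹⁷ × (3.573×10⁴)² / 39.48 = 4.097×10²⁴ m³.
a = 1.600×10⁸ m = 1.6002×10⁵ km.
Altitude h = a − R = 1.6002×10⁵ − 69910 = 90105 km.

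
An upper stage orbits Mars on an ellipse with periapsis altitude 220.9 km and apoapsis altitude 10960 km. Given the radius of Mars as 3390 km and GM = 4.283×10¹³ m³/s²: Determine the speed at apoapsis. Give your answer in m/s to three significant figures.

r_p = 3390 + 220.9 = 3610.9 km = 3.6109×10⁶ m.
r_a = 3390 + 10960 = 14350 km = 1.4350×10⁷ m.
Semi-major axis a = (r_p + r_a)/2 = 8980.5 km = 8.980×10⁶ m.
Vis-viva: v² = μ(2/r − 1/a) = 4.283×10¹³ × (1.394×10⁻⁷ − 1.114×10⁻⁷) = 1.200×10⁶ m²/s².
v = 1095 m/s.

v ≈ 1100 m/s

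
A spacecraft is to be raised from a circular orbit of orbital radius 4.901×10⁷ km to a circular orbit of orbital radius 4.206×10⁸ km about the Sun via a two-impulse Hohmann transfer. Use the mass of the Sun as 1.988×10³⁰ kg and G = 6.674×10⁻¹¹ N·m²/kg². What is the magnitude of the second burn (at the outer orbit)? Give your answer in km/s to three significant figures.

Δv ≈ 9.65 km/s

μ = GM = 6.674×10⁻¹¹ × 1.988×10³⁰ = 1.327×10²⁰ m³/s².
r₁ = 4.901×10⁷ km = 4.901×10¹⁰ m.
r₂ = 4.206×10⁸ km = 4.206×10¹¹ m.
Transfer ellipse a_t = (r₁ + r₂)/2 = 2.348×10¹¹ m.
At r₁: circular v_c1 = √(μ/r₁) = 52030 m/s; transfer-perihelion v_p = √[μ(2/r₁ − 1/a_t)] = 69640 m/s.
At r₂: circular v_c2 = √(μ/r₂) = 17760 m/s; transfer-aphelion v_a = √[μ(2/r₂ − 1/a_t)] = 8114 m/s.
Δv₂ = v_c2 − v_a = 9647 m/s.
= 9.647 km/s.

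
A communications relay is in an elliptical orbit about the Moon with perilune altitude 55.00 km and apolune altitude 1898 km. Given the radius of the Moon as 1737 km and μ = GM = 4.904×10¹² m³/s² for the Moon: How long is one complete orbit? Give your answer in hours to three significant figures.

r_p = 1737 + 55.00 = 1792.0 km = 1.7920×10⁶ m.
r_a = 1737 + 1898 = 3635.0 km = 3.6350×10⁶ m.
Semi-major axis a = (r_p + r_a)/2 = (1792.0 + 3635.0)/2 = 2713.5 km = 2.714×10⁶ m.
By Kepler's third law T = 2π√(a³/μ) = 2π × 2.018×10³ = 1.268×10⁴ s.
= 3.523 hours.

T ≈ 3.52 hours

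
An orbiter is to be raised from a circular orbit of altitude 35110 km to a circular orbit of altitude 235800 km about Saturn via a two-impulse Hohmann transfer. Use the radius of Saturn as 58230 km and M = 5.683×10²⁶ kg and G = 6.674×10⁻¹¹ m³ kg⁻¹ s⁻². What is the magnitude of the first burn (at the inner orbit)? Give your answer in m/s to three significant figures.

μ = GM = 6.674×10⁻¹¹ × 5.683×10²⁶ = 3.793×10¹⁶ m³/s².
r₁ = 58230 + 35110 = 93340 km = 9.3340×10⁷ m.
r₂ = 58230 + 235800 = 294030 km = 2.9403×10⁸ m.
Transfer ellipse a_t = (r₁ + r₂)/2 = 1.937×10⁸ m.
At r₁: circular v_c1 = √(μ/r₁) = 20160 m/s; transfer-perikrone v_p = √[μ(2/r₁ − 1/a_t)] = 24840 m/s.
Δv₁ = v_p − v_c1 = 4679 m/s.

Δv ≈ 4680 m/s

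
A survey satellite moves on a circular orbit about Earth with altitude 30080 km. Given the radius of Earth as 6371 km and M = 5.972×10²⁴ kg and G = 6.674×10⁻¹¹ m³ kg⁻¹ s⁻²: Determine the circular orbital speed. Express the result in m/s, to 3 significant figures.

μ = GM = 6.674×10⁻¹¹ × 5.972×10²⁴ = 3.986×10¹⁴ m³/s².
r = 6371 + 30080 = 36451 km = 3.6451×10⁷ m.
For a circular orbit v = √(μ/r) = √(3.986×10¹⁴ / 3.645×10⁷) = √(1.093×10⁷) = 3307 m/s.

v ≈ 3310 m/s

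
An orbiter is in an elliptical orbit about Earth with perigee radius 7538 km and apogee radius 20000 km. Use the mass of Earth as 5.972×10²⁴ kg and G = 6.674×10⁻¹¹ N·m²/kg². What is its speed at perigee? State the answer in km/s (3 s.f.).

μ = GM = 6.674×10⁻¹¹ × 5.972×10²⁴ = 3.986×10¹⁴ m³/s².
Semi-major axis a = (r_p + r_a)/2 = 13769 km = 1.377×10⁷ m.
Vis-viva: v² = μ(2/r − 1/a) = 3.986×10¹⁴ × (2.653×10⁻⁷ − 7.263×10⁻⁸) = 7.680×10⁷ m²/s².
v = 8764 m/s = 8.764 km/s.

v ≈ 8.76 km/s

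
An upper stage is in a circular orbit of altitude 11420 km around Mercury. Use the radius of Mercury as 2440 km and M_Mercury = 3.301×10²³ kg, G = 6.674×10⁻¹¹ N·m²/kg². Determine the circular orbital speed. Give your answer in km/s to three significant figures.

μ = GM = 6.674×10⁻¹¹ × 3.301×10²³ = 2.203×10¹³ m³/s².
r = 2440 + 11420 = 13860 km = 1.3860×10⁷ m.
For a circular orbit v = √(μ/r) = √(2.203×10¹³ / 1.386×10⁷) = √(1.590×10⁶) = 1261 m/s.
That is 1.261 km/s.

v ≈ 1.26 km/s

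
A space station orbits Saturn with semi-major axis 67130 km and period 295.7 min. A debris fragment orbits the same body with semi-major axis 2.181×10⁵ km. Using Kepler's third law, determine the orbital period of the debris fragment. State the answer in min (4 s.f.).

T₂ ≈ 1732 min

Kepler's third law: T² ∝ a³, so T₂ = T₁ (a₂/a₁)^(3/2).
a₂/a₁ = 3.249, (a₂/a₁)^(3/2) = 5.856.
T₂ = 295.7 × 5.856 = 1732 min.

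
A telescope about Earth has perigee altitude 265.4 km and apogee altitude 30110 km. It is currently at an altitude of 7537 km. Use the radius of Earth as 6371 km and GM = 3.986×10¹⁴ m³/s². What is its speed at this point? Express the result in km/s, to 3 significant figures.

v ≈ 6.23 km/s

r_p = 6371 + 265.4 = 6636.4 km = 6.6364×10⁶ m.
r_a = 6371 + 30110 = 36481 km = 3.6481×10⁷ m.
r = 6371 + 7537 = 13908 km = 1.391×10⁷ m.
Semi-major axis a = (r_p + r_a)/2 = 21559 km = 2.156×10⁷ m.
Vis-viva: v² = μ(2/r − 1/a) = 3.986×10¹⁴ × (1.438×10⁻⁷ − 4.638×10⁻⁸) = 3.883×10⁷ m²/s².
v = 6231 m/s = 6.231 km/s.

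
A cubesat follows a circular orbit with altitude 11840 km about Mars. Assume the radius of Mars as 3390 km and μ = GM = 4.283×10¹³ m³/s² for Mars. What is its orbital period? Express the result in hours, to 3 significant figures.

r = 3390 + 11840 = 15230 km = 1.5230×10⁷ m.
Kepler's third law: T = 2π√(r³/μ) = 2π√((1.523×10⁷)³ / 4.283×10¹³).
r³/μ = 8.248×10⁷ s², so T = 2π × 9.082×10³ = 5.706×10⁴ s.
Converting: 5.706×10⁴ s ÷ 3600 = 15.85 hours.

T ≈ 15.9 hours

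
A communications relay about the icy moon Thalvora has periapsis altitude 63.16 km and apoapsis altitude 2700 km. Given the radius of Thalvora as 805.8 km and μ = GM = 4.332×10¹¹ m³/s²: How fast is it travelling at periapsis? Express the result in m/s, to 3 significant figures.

v ≈ 894 m/s

r_p = 805.8 + 63.16 = 868.96 km = 8.6896×10⁵ m.
r_a = 805.8 + 2700 = 3505.8 km = 3.5058×10⁶ m.
Semi-major axis a = (r_p + r_a)/2 = 2187.4 km = 2.187×10⁶ m.
Vis-viva: v² = μ(2/r − 1/a) = 4.332×10¹¹ × (2.302×10⁻⁶ − 4.572×10⁻⁷) = 7.990×10⁵ m²/s².
v = 893.9 m/s.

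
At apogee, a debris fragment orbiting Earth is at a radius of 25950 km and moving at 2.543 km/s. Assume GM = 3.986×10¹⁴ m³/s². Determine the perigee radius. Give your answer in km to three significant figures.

r_a = 2.595×10⁷ m.
Specific energy ε = v²/2 − μ/r = -1.213×10⁷ J/kg, so a = −μ/(2ε) = 1.643×10⁷ m.
The apsides satisfy r_p + r_a = 2a, so the perigee radius is 2a − r_a = 6.919×10⁶ m = 6919.1 km.

perigee radius ≈ 6920 km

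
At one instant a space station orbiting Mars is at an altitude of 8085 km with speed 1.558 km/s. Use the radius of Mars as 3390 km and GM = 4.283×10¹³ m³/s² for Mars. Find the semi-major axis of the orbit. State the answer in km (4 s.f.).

r = 3390 + 8085 = 11475 km = 1.148×10⁷ m.
Vis-viva rearranged: 1/a = 2/r − v²/μ = 1.743×10⁻⁷ − 5.667×10⁻⁸ = 1.176×10⁻⁷ m⁻¹.
a = 8.502×10⁶ m = 8502.1 km.

a ≈ 8502 km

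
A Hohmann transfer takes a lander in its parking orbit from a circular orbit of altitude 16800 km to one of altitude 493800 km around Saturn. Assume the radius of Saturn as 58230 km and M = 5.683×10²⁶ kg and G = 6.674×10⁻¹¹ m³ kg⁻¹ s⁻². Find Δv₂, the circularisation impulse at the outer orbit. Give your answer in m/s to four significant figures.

μ = GM = 6.674×10⁻¹¹ × 5.683×10²⁶ = 3.793×10¹⁶ m³/s².
r₁ = 58230 + 16800 = 75030 km = 7.5030×10⁷ m.
r₂ = 58230 + 493800 = 552030 km = 5.5203×10⁸ m.
Transfer ellipse a_t = (r₁ + r₂)/2 = 3.135×10⁸ m.
At r₁: circular v_c1 = √(μ/r₁) = 22480 m/s; transfer-perikrone v_p = √[μ(2/r₁ − 1/a_t)] = 29830 m/s.
At r₂: circular v_c2 = √(μ/r₂) = 8289 m/s; transfer-apokrone v_a = √[μ(2/r₂ − 1/a_t)] = 4055 m/s.
Δv₂ = v_c2 − v_a = 4234 m/s.

Δv ≈ 4234 m/s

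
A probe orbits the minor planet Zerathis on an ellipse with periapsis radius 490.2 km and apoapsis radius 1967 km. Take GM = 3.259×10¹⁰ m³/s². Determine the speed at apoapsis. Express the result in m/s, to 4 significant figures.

v ≈ 81.31 m/s

Semi-major axis a = (r_p + r_a)/2 = 1228.6 km = 1.229×10⁶ m.
Vis-viva: v² = μ(2/r − 1/a) = 3.259×10¹⁰ × (1.017×10⁻⁶ − 8.139×10⁻⁷) = 6.611×10³ m²/s².
v = 81.31 m/s.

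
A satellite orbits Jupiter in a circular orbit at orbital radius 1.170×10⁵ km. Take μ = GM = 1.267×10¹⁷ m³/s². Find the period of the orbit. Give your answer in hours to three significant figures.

r = 1.170×10⁵ km = 1.170×10⁸ m.
Kepler's third law: T = 2π√(r³/μ) = 2π√((1.170×10⁸)³ / 1.267×10¹⁷).
r³/μ = 1.264×10⁷ s², so T = 2π × 3.555×10³ = 2.234×10⁴ s.
Converting: 2.234×10⁴ s ÷ 3600 = 6.205 hours.

T ≈ 6.21 hours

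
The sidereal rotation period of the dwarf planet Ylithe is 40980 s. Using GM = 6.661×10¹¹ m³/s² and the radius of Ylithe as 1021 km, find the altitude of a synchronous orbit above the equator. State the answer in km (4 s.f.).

A synchronous orbit has period T, so by Kepler's third law a = (μT²/4π²)^(1/3).
μT²/4π² = 6.661×10¹¹ × (4.098×10⁴)² / 39.48 = 2.834×10¹⁹ m³.
a = 3.049×10⁶ m = 3048.7 km.
Altitude h = a − R = 3048.7 − 1021 = 2027.7 km.

h_sync ≈ 2028 km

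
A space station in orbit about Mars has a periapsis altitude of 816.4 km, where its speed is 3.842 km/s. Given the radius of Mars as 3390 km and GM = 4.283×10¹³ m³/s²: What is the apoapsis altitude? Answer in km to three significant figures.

apoapsis altitude ≈ 7690 km

r_p = 3390 + 816.4 = 4206.4 km = 4.206×10⁶ m.
Specific energy ε = v²/2 − μ/r = -2.802×10⁶ J/kg, so a = −μ/(2ε) = 7.644×10⁶ m.
The apsides satisfy r_p + r_a = 2a, so the apoapsis radius is 2a − r_p = 1.108×10⁷ m = 11081 km.
Apoapsis altitude = 11081 − 3390 = 7691.2 km.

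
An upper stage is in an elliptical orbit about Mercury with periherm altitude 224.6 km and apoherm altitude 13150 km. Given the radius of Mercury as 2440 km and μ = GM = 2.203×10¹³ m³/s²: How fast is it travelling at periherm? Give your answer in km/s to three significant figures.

r_p = 2440 + 224.6 = 2664.6 km = 2.6646×10⁶ m.
r_a = 2440 + 13150 = 15590 km = 1.5590×10⁷ m.
Semi-major axis a = (r_p + r_a)/2 = 9127.3 km = 9.127×10⁶ m.
Vis-viva: v² = μ(2/r − 1/a) = 2.203×10¹³ × (7.506×10⁻⁷ − 1.096×10⁻⁷) = 1.412×10⁷ m²/s².
v = 3758 m/s = 3.758 km/s.

v ≈ 3.76 km/s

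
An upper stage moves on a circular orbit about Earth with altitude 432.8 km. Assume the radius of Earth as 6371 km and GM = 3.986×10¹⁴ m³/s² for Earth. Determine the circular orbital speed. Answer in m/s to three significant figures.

r = 6371 + 432.8 = 6803.8 km = 6.8038×10⁶ m.
For a circular orbit v = √(μ/r) = √(3.986×10¹⁴ / 6.804×10⁶) = √(5.858×10⁷) = 7654 m/s.

v ≈ 7650 m/s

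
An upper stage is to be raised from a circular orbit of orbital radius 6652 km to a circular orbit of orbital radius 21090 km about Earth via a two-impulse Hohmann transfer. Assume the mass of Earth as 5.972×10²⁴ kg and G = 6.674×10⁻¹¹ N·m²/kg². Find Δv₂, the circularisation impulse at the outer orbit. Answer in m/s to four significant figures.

Δv ≈ 1337 m/s

μ = GM = 6.674×10⁻¹¹ × 5.972×10²⁴ = 3.986×10¹⁴ m³/s².
r₁ = 6652 km = 6.652×10⁶ m.
r₂ = 21090 km = 2.109×10⁷ m.
Transfer ellipse a_t = (r₁ + r₂)/2 = 1.387×10⁷ m.
At r₁: circular v_c1 = √(μ/r₁) = 7741 m/s; transfer-perigee v_p = √[μ(2/r₁ − 1/a_t)] = 9545 m/s.
At r₂: circular v_c2 = √(μ/r₂) = 4347 m/s; transfer-apogee v_a = √[μ(2/r₂ − 1/a_t)] = 3010 m/s.
Δv₂ = v_c2 − v_a = 1337 m/s.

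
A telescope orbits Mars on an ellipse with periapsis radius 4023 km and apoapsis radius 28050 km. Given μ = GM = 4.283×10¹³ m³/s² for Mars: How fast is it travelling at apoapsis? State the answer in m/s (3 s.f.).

Semi-major axis a = (r_p + r_a)/2 = 16036 km = 1.604×10⁷ m.
Vis-viva: v² = μ(2/r − 1/a) = 4.283×10¹³ × (7.130×10⁻⁸ − 6.236×10⁻⁸) = 3.831×10⁵ m²/s².
v = 618.9 m/s.

v ≈ 619 m/s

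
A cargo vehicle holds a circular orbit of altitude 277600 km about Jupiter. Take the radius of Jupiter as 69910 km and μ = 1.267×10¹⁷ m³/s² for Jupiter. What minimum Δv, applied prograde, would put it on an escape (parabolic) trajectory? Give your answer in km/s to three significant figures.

Δv ≈ 7.91 km/s

r = 69910 + 277600 = 347510 km = 3.4751×10⁸ m.
Circular speed v_c = √(μ/r) = 19090 m/s.
Escape speed v_esc = √(2μ/r) = √2 × v_c = 27000 m/s.
Δv = v_esc − v_c = 7909 m/s = 7.909 km/s.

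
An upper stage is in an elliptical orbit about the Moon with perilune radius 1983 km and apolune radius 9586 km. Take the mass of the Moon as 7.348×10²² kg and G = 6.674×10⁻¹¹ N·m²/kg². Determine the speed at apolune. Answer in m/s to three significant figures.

v ≈ 419 m/s

μ = GM = 6.674×10⁻¹¹ × 7.348×10²² = 4.904×10¹² m³/s².
Semi-major axis a = (r_p + r_a)/2 = 5784.5 km = 5.784×10⁶ m.
Vis-viva: v² = μ(2/r − 1/a) = 4.904×10¹² × (2.086×10⁻⁷ − 1.729×10⁻⁷) = 1.754×10⁵ m²/s².
v = 418.8 m/s.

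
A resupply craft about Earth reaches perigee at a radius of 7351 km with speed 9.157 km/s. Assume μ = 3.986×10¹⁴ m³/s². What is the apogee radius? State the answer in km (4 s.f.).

apogee radius ≈ 25060 km

r_p = 7.351×10⁶ m.
Specific energy ε = v²/2 − μ/r = -1.230×10⁷ J/kg, so a = −μ/(2ε) = 1.621×10⁷ m.
The apsides satisfy r_p + r_a = 2a, so the apogee radius is 2a − r_p = 2.506×10⁷ m = 25059 km.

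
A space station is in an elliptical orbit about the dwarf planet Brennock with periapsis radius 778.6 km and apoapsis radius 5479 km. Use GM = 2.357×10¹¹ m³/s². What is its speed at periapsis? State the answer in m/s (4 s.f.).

v ≈ 728.1 m/s

Semi-major axis a = (r_p + r_a)/2 = 3128.8 km = 3.129×10⁶ m.
Vis-viva: v² = μ(2/r − 1/a) = 2.357×10¹¹ × (2.569×10⁻⁶ − 3.196×10⁻⁷) = 5.301×10⁵ m²/s².
v = 728.1 m/s.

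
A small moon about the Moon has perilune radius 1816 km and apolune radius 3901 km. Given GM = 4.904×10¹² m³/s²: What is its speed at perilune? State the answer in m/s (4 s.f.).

v ≈ 1920 m/s

Semi-major axis a = (r_p + r_a)/2 = 2858.5 km = 2.858×10⁶ m.
Vis-viva: v² = μ(2/r − 1/a) = 4.904×10¹² × (1.101×10⁻⁶ − 3.498×10⁻⁷) = 3.685×10⁶ m²/s².
v = 1920 m/s.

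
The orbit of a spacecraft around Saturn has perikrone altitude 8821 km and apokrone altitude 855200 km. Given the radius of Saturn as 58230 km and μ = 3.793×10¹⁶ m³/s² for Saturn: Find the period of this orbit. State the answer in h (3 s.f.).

T ≈ 97.3 h

r_p = 58230 + 8821 = 67051 km = 6.7051×10⁷ m.
r_a = 58230 + 855200 = 913430 km = 9.1343×10⁸ m.
Semi-major axis a = (r_p + r_a)/2 = (67051 + 9.1343×10⁵)/2 = 4.9024×10⁵ km = 4.902×10⁸ m.
By Kepler's third law T = 2π√(a³/μ) = 2π × 5.573×10⁴ = 3.502×10⁵ s.
= 97.27 h.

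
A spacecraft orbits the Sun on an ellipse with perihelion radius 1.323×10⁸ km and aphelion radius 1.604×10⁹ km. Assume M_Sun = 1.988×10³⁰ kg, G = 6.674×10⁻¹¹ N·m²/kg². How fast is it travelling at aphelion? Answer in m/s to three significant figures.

v ≈ 3550 m/s

μ = GM = 6.674×10⁻¹¹ × 1.988×10³⁰ = 1.327×10²⁰ m³/s².
Semi-major axis a = (r_p + r_a)/2 = 8.6815×10⁸ km = 8.682×10¹¹ m.
Vis-viva: v² = μ(2/r − 1/a) = 1.327×10²⁰ × (1.247×10⁻¹² − 1.152×10⁻¹²) = 1.261×10⁷ m²/s².
v = 3550 m/s.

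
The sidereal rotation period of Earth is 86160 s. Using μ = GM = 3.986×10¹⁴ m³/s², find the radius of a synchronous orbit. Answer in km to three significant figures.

A synchronous orbit has period T, so by Kepler's third law a = (μT²/4π²)^(1/3).
μT²/4π² = 3.986×10¹⁴ × (8.616×10⁴)² / 39.48 = 7.495×10²² m³.
a = 4.216×10⁷ m = 42163 km.

r_sync ≈ 42200 km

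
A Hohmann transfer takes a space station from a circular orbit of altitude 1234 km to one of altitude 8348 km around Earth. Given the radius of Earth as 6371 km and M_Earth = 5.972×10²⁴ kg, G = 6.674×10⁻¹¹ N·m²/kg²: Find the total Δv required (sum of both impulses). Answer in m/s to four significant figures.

Δv_total ≈ 1982 m/s

μ = GM = 6.674×10⁻¹¹ × 5.972×10²⁴ = 3.986×10¹⁴ m³/s².
r₁ = 6371 + 1234 = 7605.0 km = 7.6050×10⁶ m.
r₂ = 6371 + 8348 = 14719 km = 1.4719×10⁷ m.
Transfer ellipse a_t = (r₁ + r₂)/2 = 1.116×10⁷ m.
At r₁: circular v_c1 = √(μ/r₁) = 7239 m/s; transfer-perigee v_p = √[μ(2/r₁ − 1/a_t)] = 8313 m/s.
Δv₁ = v_p − v_c1 = 1074 m/s.
At r₂: circular v_c2 = √(μ/r₂) = 5204 m/s; transfer-apogee v_a = √[μ(2/r₂ − 1/a_t)] = 4295 m/s.
Δv₂ = v_c2 − v_a = 908.4 m/s.
Total Δv = Δv₁ + Δv₂ = 1982 m/s.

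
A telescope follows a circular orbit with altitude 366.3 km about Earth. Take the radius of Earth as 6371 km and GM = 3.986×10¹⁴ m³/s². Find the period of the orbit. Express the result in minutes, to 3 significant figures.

r = 6371 + 366.3 = 6737.3 km = 6.7373×10⁶ m.
Kepler's third law: T = 2π√(r³/μ) = 2π√((6.737×10⁶)³ / 3.986×10¹⁴).
r³/μ = 7.672×10⁵ s², so T = 2π × 8.759×10² = 5.504×10³ s.
Converting: 5.504×10³ s ÷ 60.00 = 91.73 minutes.

T ≈ 91.7 minutes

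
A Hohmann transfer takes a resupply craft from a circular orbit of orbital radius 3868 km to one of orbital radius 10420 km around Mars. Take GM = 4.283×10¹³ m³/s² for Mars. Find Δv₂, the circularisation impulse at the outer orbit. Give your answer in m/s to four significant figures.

r₁ = 3868 km = 3.868×10⁶ m.
r₂ = 10420 km = 1.042×10⁷ m.
Transfer ellipse a_t = (r₁ + r₂)/2 = 7.144×10⁶ m.
At r₁: circular v_c1 = √(μ/r₁) = 3328 m/s; transfer-periapsis v_p = √[μ(2/r₁ − 1/a_t)] = 4019 m/s.
At r₂: circular v_c2 = √(μ/r₂) = 2027 m/s; transfer-apoapsis v_a = √[μ(2/r₂ − 1/a_t)] = 1492 m/s.
Δv₂ = v_c2 − v_a = 535.6 m/s.

Δv ≈ 535.6 m/s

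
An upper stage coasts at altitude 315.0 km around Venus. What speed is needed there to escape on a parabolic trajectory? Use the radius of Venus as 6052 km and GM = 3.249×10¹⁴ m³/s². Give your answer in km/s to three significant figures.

r = 6052 + 315.0 = 6367.0 km = 6.3670×10⁶ m.
Escape speed v_esc = √(2μ/r) = √(2 × 3.249×10¹⁴ / 6.367×10⁶) = √(1.021×10⁸) = 10100 m/s.
= 10.10 km/s.

v_esc ≈ 10.1 km/s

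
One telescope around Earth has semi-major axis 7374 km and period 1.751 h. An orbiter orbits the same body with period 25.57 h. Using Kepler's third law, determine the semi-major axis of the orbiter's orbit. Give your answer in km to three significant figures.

a₂ ≈ 44100 km

Kepler's third law: a³ ∝ T², so a₂ = a₁ (T₂/T₁)^(2/3).
T₂/T₁ = 14.60, (T₂/T₁)^(2/3) = 5.974.
a₂ = 7374 × 5.974 = 44060 km.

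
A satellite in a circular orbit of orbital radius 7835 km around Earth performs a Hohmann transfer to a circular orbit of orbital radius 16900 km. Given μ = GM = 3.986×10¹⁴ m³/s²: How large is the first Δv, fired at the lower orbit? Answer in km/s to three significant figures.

r₁ = 7835 km = 7.835×10⁶ m.
r₂ = 16900 km = 1.690×10⁷ m.
Transfer ellipse a_t = (r₁ + r₂)/2 = 1.237×10⁷ m.
At r₁: circular v_c1 = √(μ/r₁) = 7133 m/s; transfer-perigee v_p = √[μ(2/r₁ − 1/a_t)] = 8338 m/s.
Δv₁ = v_p − v_c1 = 1205 m/s.
= 1.205 km/s.

Δv ≈ 1.21 km/s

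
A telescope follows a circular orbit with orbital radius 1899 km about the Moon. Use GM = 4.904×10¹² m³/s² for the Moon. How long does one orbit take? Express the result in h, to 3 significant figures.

r = 1899 km = 1.899×10⁶ m.
Kepler's third law: T = 2π√(r³/μ) = 2π√((1.899×10⁶)³ / 4.904×10¹²).
r³/μ = 1.396×10⁶ s², so T = 2π × 1.182×10³ = 7.425×10³ s.
Converting: 7.425×10³ s ÷ 3600 = 2.062 h.

T ≈ 2.06 h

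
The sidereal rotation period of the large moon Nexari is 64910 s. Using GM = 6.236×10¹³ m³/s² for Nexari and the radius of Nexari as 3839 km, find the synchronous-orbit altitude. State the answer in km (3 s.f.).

A synchronous orbit has period T, so by Kepler's third law a = (μT²/4π²)^(1/3).
μT²/4π² = 6.236×10¹³ × (6.491×10⁴)² / 39.48 = 6.655×10²¹ m³.
a = 1.881×10⁷ m = 18810 km.
Altitude h = a − R = 18810 − 3839 = 14971 km.

h_sync ≈ 15000 km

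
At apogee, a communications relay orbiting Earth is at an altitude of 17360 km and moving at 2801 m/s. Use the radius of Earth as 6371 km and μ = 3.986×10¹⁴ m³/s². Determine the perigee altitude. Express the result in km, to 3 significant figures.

r_a = 6371 + 17360 = 23731 km = 2.373×10⁷ m.
Specific energy ε = v²/2 − μ/r = -1.287×10⁷ J/kg, so a = −μ/(2ε) = 1.548×10⁷ m.
The apsides satisfy r_p + r_a = 2a, so the perigee radius is 2a − r_a = 7.231×10⁶ m = 7231.1 km.
Perigee altitude = 7231.1 − 6371 = 860.12 km.

perigee altitude ≈ 860 km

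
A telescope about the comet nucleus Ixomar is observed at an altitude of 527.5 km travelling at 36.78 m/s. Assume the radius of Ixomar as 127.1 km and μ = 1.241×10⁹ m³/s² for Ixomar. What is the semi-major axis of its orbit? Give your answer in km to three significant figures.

r = 127.1 + 527.5 = 654.60 km = 6.546×10⁵ m.
Vis-viva rearranged: 1/a = 2/r − v²/μ = 3.055×10⁻⁶ − 1.090×10⁻⁶ = 1.965×10⁻⁶ m⁻¹.
a = 5.088×10⁵ m = 508.84 km.

a ≈ 509 km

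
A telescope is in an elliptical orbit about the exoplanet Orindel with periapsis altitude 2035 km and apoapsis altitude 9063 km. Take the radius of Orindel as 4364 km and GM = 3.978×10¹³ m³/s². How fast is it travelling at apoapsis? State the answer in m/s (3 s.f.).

r_p = 4364 + 2035 = 6399.0 km = 6.3990×10⁶ m.
r_a = 4364 + 9063 = 13427 km = 1.3427×10⁷ m.
Semi-major axis a = (r_p + r_a)/2 = 9913.0 km = 9.913×10⁶ m.
Vis-viva: v² = μ(2/r − 1/a) = 3.978×10¹³ × (1.490×10⁻⁷ − 1.009×10⁻⁷) = 1.912×10⁶ m²/s².
v = 1383 m/s.

v ≈ 1380 m/s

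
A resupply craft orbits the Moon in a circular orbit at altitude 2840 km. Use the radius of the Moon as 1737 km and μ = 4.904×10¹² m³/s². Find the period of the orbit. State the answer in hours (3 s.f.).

r = 1737 + 2840 = 4577.0 km = 4.5770×10⁶ m.
Kepler's third law: T = 2π√(r³/μ) = 2π√((4.577×10⁶)³ / 4.904×10¹²).
r³/μ = 1.955×10⁷ s², so T = 2π × 4.422×10³ = 2.778×10⁴ s.
Converting: 2.778×10⁴ s ÷ 3600 = 7.717 hours.

T ≈ 7.72 hours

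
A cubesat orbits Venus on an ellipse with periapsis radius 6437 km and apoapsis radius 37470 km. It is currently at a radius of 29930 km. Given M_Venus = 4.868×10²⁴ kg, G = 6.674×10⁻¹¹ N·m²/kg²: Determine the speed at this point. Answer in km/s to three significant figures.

μ = GM = 6.674×10⁻¹¹ × 4.868×10²⁴ = 3.249×10¹⁴ m³/s².
Semi-major axis a = (r_p + r_a)/2 = 21954 km = 2.195×10⁷ m.
Vis-viva: v² = μ(2/r − 1/a) = 3.249×10¹⁴ × (6.682×10⁻⁸ − 4.555×10⁻⁸) = 6.911×10⁶ m²/s².
v = 2629 m/s = 2.629 km/s.

v ≈ 2.63 km/s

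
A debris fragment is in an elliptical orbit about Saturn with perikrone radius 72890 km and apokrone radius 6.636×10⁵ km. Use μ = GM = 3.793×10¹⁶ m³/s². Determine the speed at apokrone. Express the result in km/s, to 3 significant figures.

Semi-major axis a = (r_p + r_a)/2 = 3.6824×10⁵ km = 3.682×10⁸ m.
Vis-viva: v² = μ(2/r − 1/a) = 3.793×10¹⁶ × (3.014×10⁻⁹ − 2.716×10⁻⁹) = 1.131×10⁷ m²/s².
v = 3364 m/s = 3.364 km/s.

v ≈ 3.36 km/s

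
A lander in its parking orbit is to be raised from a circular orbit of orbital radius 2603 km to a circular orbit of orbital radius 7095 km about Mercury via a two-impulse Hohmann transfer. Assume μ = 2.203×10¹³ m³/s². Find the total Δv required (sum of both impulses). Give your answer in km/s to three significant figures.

r₁ = 2603 km = 2.603×10⁶ m.
r₂ = 7095 km = 7.095×10⁶ m.
Transfer ellipse a_t = (r₁ + r₂)/2 = 4.849×10⁶ m.
At r₁: circular v_c1 = √(μ/r₁) = 2909 m/s; transfer-periherm v_p = √[μ(2/r₁ − 1/a_t)] = 3519 m/s.
Δv₁ = v_p − v_c1 = 609.8 m/s.
At r₂: circular v_c2 = √(μ/r₂) = 1762 m/s; transfer-apoherm v_a = √[μ(2/r₂ − 1/a_t)] = 1291 m/s.
Δv₂ = v_c2 − v_a = 471.1 m/s.
Total Δv = Δv₁ + Δv₂ = 1081 m/s = 1.081 km/s.

Δv_total ≈ 1.08 km/s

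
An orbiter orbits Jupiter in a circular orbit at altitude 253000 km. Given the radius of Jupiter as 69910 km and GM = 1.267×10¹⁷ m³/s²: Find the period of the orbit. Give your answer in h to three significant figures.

T ≈ 28.5 h

r = 69910 + 253000 = 322910 km = 3.2291×10⁸ m.
Kepler's third law: T = 2π√(r³/μ) = 2π√((3.229×10⁸)³ / 1.267×10¹⁷).
r³/μ = 2.657×10⁸ s², so T = 2π × 1.630×10⁴ = 1.024×10⁵ s.
Converting: 1.024×10⁵ s ÷ 3600 = 28.45 h.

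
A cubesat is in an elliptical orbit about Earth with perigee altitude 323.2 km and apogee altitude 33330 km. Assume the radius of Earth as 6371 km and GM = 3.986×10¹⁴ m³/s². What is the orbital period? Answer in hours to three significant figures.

r_p = 6371 + 323.2 = 6694.2 km = 6.6942×10⁶ m.
r_a = 6371 + 33330 = 39701 km = 3.9701×10⁷ m.
Semi-major axis a = (r_p + r_a)/2 = (6694.2 + 39701)/2 = 23198 km = 2.320×10⁷ m.
By Kepler's third law T = 2π√(a³/μ) = 2π × 5.596×10³ = 3.516×10⁴ s.
= 9.767 hours.

T ≈ 9.77 hours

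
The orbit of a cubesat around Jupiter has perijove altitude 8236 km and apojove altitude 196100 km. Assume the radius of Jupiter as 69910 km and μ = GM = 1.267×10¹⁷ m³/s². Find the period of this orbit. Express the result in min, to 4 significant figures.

T ≈ 664.1 min

r_p = 69910 + 8236 = 78146 km = 7.8146×10⁷ m.
r_a = 69910 + 196100 = 266010 km = 2.6601×10⁸ m.
Semi-major axis a = (r_p + r_a)/2 = (78146 + 2.6601×10⁵)/2 = 1.7208×10⁵ km = 1.721×10⁸ m.
By Kepler's third law T = 2π√(a³/μ) = 2π × 6.342×10³ = 3.985×10⁴ s.
= 664.1 min.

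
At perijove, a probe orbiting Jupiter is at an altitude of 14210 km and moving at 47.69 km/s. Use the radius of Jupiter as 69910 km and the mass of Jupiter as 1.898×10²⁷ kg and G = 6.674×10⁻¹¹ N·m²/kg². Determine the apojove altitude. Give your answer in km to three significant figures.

μ = GM = 6.674×10⁻¹¹ × 1.898×10²⁷ = 1.267×10¹⁷ m³/s².
r_p = 69910 + 14210 = 84120 km = 8.412×10⁷ m.
Specific energy ε = v²/2 − μ/r = -3.687×10⁸ J/kg, so a = −μ/(2ε) = 1.718×10⁸ m.
The apsides satisfy r_p + r_a = 2a, so the apojove radius is 2a − r_p = 2.595×10⁸ m = 2.5946×10⁵ km.
Apojove altitude = 2.5946×10⁵ − 69910 = 1.8955×10⁵ km.

apojove altitude ≈ 1.90×10⁵ km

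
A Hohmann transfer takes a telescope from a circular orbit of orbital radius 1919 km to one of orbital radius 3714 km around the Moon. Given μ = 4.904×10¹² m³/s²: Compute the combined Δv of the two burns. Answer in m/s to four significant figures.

Δv_total ≈ 437.7 m/s

r₁ = 1919 km = 1.919×10⁶ m.
r₂ = 3714 km = 3.714×10⁶ m.
Transfer ellipse a_t = (r₁ + r₂)/2 = 2.816×10⁶ m.
At r₁: circular v_c1 = √(μ/r₁) = 1599 m/s; transfer-perilune v_p = √[μ(2/r₁ − 1/a_t)] = 1836 m/s.
Δv₁ = v_p − v_c1 = 237.1 m/s.
At r₂: circular v_c2 = √(μ/r₂) = 1149 m/s; transfer-apolune v_a = √[μ(2/r₂ − 1/a_t)] = 948.5 m/s.
Δv₂ = v_c2 − v_a = 200.6 m/s.
Total Δv = Δv₁ + Δv₂ = 437.7 m/s.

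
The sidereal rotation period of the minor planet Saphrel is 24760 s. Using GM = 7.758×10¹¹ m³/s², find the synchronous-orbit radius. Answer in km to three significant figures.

r_sync ≈ 2290 km

A synchronous orbit has period T, so by Kepler's third law a = (μT²/4π²)^(1/3).
μT²/4π² = 7.758×10¹¹ × (2.476×10⁴)² / 39.48 = 1.205×10¹⁹ m³.
a = 2.292×10⁶ m = 2292.4 km.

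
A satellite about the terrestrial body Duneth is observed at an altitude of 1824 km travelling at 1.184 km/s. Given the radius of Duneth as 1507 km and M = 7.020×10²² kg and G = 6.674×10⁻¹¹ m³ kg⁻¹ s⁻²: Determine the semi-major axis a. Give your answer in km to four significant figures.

μ = GM = 6.674×10⁻¹¹ × 7.020×10²² = 4.685×10¹² m³/s².
r = 1507 + 1824 = 3331.0 km = 3.331×10⁶ m.
Vis-viva rearranged: 1/a = 2/r − v²/μ = 6.004×10⁻⁷ − 2.992×10⁻⁷ = 3.012×10⁻⁷ m⁻¹.
a = 3.320×10⁶ m = 3320.0 km.

a ≈ 3320 km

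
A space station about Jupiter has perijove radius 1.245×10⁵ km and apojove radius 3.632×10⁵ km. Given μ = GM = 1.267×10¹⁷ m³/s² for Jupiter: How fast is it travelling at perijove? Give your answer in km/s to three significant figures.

v ≈ 38.9 km/s

Semi-major axis a = (r_p + r_a)/2 = 2.4385×10⁵ km = 2.438×10⁸ m.
Vis-viva: v² = μ(2/r − 1/a) = 1.267×10¹⁷ × (1.606×10⁻⁸ − 4.101×10⁻⁹) = 1.516×10⁹ m²/s².
v = 38930 m/s = 38.93 km/s.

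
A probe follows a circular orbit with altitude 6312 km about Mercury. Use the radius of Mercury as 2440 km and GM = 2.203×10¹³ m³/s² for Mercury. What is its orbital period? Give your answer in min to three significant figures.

r = 2440 + 6312 = 8752.0 km = 8.7520×10⁶ m.
Kepler's third law: T = 2π√(r³/μ) = 2π√((8.752×10⁶)³ / 2.203×10¹³).
r³/μ = 3.043×10⁷ s², so T = 2π × 5.516×10³ = 3.466×10⁴ s.
Converting: 3.466×10⁴ s ÷ 60.00 = 577.7 min.

T ≈ 578 min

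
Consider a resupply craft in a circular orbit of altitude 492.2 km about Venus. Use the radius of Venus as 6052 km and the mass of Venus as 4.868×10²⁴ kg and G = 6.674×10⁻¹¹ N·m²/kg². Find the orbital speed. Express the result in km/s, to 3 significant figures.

μ = GM = 6.674×10⁻¹¹ × 4.868×10²⁴ = 3.249×10¹⁴ m³/s².
r = 6052 + 492.2 = 6544.2 km = 6.5442×10⁶ m.
For a circular orbit v = √(μ/r) = √(3.249×10¹⁴ / 6.544×10⁶) = √(4.965×10⁷) = 7046 m/s.
That is 7.046 km/s.

v ≈ 7.05 km/s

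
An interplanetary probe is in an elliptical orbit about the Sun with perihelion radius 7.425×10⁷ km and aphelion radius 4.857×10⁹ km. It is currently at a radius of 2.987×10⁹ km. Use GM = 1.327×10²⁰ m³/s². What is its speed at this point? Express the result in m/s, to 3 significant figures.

v ≈ 5920 m/s

Semi-major axis a = (r_p + r_a)/2 = 2.4656×10⁹ km = 2.466×10¹² m.
Vis-viva: v² = μ(2/r − 1/a) = 1.327×10²⁰ × (6.696×10⁻¹³ − 4.056×10⁻¹³) = 3.503×10⁷ m²/s².
v = 5919 m/s.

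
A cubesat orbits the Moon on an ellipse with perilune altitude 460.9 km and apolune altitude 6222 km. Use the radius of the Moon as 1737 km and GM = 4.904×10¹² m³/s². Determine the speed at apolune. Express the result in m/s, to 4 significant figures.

v ≈ 516.4 m/s

r_p = 1737 + 460.9 = 2197.9 km = 2.1979×10⁶ m.
r_a = 1737 + 6222 = 7959.0 km = 7.9590×10⁶ m.
Semi-major axis a = (r_p + r_a)/2 = 5078.4 km = 5.078×10⁶ m.
Vis-viva: v² = μ(2/r − 1/a) = 4.904×10¹² × (2.513×10⁻⁷ − 1.969×10⁻⁷) = 2.667×10⁵ m²/s².
v = 516.4 m/s.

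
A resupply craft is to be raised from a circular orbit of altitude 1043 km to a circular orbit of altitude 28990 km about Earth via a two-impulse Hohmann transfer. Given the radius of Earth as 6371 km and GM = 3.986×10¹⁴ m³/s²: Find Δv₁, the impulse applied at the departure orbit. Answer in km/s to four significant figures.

Δv ≈ 2.096 km/s

r₁ = 6371 + 1043 = 7414.0 km = 7.4140×10⁶ m.
r₂ = 6371 + 28990 = 35361 km = 3.5361×10⁷ m.
Transfer ellipse a_t = (r₁ + r₂)/2 = 2.139×10⁷ m.
At r₁: circular v_c1 = √(μ/r₁) = 7332 m/s; transfer-perigee v_p = √[μ(2/r₁ − 1/a_t)] = 9428 m/s.
Δv₁ = v_p − v_c1 = 2096 m/s.
= 2.096 km/s.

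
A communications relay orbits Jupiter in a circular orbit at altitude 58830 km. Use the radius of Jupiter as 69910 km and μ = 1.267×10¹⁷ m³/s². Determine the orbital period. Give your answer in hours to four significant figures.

r = 69910 + 58830 = 128740 km = 1.2874×10⁸ m.
Kepler's third law: T = 2π√(r³/μ) = 2π√((1.287×10⁸)³ / 1.267×10¹⁷).
r³/μ = 1.684×10⁷ s², so T = 2π × 4.104×10³ = 2.578×10⁴ s.
Converting: 2.578×10⁴ s ÷ 3600 = 7.162 hours.

T ≈ 7.162 hours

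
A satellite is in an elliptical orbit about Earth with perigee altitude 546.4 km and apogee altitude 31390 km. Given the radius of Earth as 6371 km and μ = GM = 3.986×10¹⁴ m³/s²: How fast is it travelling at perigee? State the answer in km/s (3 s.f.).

v ≈ 9.87 km/s

r_p = 6371 + 546.4 = 6917.4 km = 6.9174×10⁶ m.
r_a = 6371 + 31390 = 37761 km = 3.7761×10⁷ m.
Semi-major axis a = (r_p + r_a)/2 = 22339 km = 2.234×10⁷ m.
Vis-viva: v² = μ(2/r − 1/a) = 3.986×10¹⁴ × (2.891×10⁻⁷ − 4.476×10⁻⁸) = 9.740×10⁷ m²/s².
v = 9869 m/s = 9.869 km/s.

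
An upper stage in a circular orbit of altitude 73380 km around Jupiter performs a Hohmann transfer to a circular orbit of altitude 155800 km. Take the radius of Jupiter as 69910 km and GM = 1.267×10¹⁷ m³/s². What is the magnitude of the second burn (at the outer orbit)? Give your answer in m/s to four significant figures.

r₁ = 69910 + 73380 = 143290 km = 1.4329×10⁸ m.
r₂ = 69910 + 155800 = 225710 km = 2.2571×10⁸ m.
Transfer ellipse a_t = (r₁ + r₂)/2 = 1.845×10⁸ m.
At r₁: circular v_c1 = √(μ/r₁) = 29740 m/s; transfer-perijove v_p = √[μ(2/r₁ − 1/a_t)] = 32890 m/s.
At r₂: circular v_c2 = √(μ/r₂) = 23690 m/s; transfer-apojove v_a = √[μ(2/r₂ − 1/a_t)] = 20880 m/s.
Δv₂ = v_c2 − v_a = 2813 m/s.

Δv ≈ 2813 m/s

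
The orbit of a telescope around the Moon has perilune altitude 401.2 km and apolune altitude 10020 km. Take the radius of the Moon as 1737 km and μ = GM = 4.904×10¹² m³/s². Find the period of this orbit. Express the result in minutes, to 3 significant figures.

r_p = 1737 + 401.2 = 2138.2 km = 2.1382×10⁶ m.
r_a = 1737 + 10020 = 11757 km = 1.1757×10⁷ m.
Semi-major axis a = (r_p + r_a)/2 = (2138.2 + 11757)/2 = 6947.6 km = 6.948×10⁶ m.
By Kepler's third law T = 2π√(a³/μ) = 2π × 8.269×10³ = 5.196×10⁴ s.
= 866.0 minutes.

T ≈ 866 minutes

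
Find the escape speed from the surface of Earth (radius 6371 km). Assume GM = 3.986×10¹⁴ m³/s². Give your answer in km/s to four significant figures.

v_esc ≈ 11.19 km/s

r = R = 6.371×10⁶ m.
Escape speed v_esc = √(2μ/r) = √(2 × 3.986×10¹⁴ / 6.371×10⁶) = √(1.251×10⁸) = 11190 m/s.
= 11.19 km/s.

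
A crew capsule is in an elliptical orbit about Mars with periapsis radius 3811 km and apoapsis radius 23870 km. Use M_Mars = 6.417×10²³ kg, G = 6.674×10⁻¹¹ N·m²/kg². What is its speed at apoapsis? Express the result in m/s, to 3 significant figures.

v ≈ 703 m/s

μ = GM = 6.674×10⁻¹¹ × 6.417×10²³ = 4.283×10¹³ m³/s².
Semi-major axis a = (r_p + r_a)/2 = 13840 km = 1.384×10⁷ m.
Vis-viva: v² = μ(2/r − 1/a) = 4.283×10¹³ × (8.379×10⁻⁸ − 7.225×10⁻⁸) = 4.940×10⁵ m²/s².
v = 702.9 m/s.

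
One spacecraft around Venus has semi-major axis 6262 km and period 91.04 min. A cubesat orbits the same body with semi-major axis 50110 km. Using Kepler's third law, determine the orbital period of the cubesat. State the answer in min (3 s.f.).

T₂ ≈ 2060 min

Kepler's third law: T² ∝ a³, so T₂ = T₁ (a₂/a₁)^(3/2).
a₂/a₁ = 8.002, (a₂/a₁)^(3/2) = 22.64.
T₂ = 91.04 × 22.64 = 2061 min.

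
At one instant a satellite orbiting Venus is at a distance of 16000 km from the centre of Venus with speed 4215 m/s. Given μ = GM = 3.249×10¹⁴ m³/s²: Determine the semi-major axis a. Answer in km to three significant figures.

a ≈ 14200 km

r = 1.600×10⁷ m.
Specific orbital energy ε = v²/2 − μ/r = (4215)²/2 − 3.249×10¹⁴/1.600×10⁷ = -1.142×10⁷ J/kg.
Since ε = −μ/(2a), a = −μ/(2ε) = 1.422×10⁷ m = 14221 km.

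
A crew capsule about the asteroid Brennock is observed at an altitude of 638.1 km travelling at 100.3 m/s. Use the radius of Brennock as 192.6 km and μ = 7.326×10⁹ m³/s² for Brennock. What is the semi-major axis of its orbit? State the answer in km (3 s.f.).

a ≈ 967 km

r = 192.6 + 638.1 = 830.70 km = 8.307×10⁵ m.
Specific orbital energy ε = v²/2 − μ/r = (100.3)²/2 − 7.326×10⁹/8.307×10⁵ = -3.789×10³ J/kg.
Since ε = −μ/(2a), a = −μ/(2ε) = 9.667×10⁵ m = 966.74 km.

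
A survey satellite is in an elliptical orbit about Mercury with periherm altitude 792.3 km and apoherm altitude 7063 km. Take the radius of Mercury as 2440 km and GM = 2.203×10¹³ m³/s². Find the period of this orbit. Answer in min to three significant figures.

T ≈ 359 min

r_p = 2440 + 792.3 = 3232.3 km = 3.2323×10⁶ m.
r_a = 2440 + 7063 = 9503.0 km = 9.5030×10⁶ m.
Semi-major axis a = (r_p + r_a)/2 = (3232.3 + 9503.0)/2 = 6367.6 km = 6.368×10⁶ m.
By Kepler's third law T = 2π√(a³/μ) = 2π × 3.423×10³ = 2.151×10⁴ s.
= 358.5 min.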